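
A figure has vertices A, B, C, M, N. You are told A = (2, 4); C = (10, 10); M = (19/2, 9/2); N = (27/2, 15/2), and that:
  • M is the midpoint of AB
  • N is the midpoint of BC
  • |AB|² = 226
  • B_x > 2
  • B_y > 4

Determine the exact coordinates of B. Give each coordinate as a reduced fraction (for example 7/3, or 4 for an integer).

1. B_x = 17  [B = 2·M−A = 2·(19/2, 9/2)−(2, 4)]
2. B_y = 5  [B = 2·M−A = 2·(19/2, 9/2)−(2, 4)]
   so B = (17, 5)

B = (17, 5)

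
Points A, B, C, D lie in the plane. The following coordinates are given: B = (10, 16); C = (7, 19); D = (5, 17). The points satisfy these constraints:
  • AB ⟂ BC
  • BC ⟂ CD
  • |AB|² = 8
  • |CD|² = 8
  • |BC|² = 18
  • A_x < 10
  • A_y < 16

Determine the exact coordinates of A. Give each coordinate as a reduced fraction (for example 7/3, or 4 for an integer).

A = (8, 14)

1. A_x = 8  [[AB ⟂ BC ⇒ 3x-3y+18=0] ∩ [|A−(10, 16)|²=8]]
2. A_y = 14  [[AB ⟂ BC ⇒ 3x-3y+18=0] ∩ [|A−(10, 16)|²=8]]
   so A = (8, 14)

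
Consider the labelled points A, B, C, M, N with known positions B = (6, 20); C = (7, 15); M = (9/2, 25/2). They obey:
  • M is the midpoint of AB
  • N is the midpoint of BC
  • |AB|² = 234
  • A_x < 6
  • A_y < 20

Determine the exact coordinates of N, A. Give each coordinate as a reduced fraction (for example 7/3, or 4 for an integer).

N = (13/2, 35/2)
A = (3, 5)

1. A_x = 3  [A = 2·M−B = 2·(9/2, 25/2)−(6, 20)]
2. A_y = 5  [A = 2·M−B = 2·(9/2, 25/2)−(6, 20)]
   so A = (3, 5)
3. N_x = 13/2  [2·N = B+C = (6, 20)+(7, 15)]
4. N_y = 35/2  [2·N = B+C = (6, 20)+(7, 15)]
   so N = (13/2, 35/2)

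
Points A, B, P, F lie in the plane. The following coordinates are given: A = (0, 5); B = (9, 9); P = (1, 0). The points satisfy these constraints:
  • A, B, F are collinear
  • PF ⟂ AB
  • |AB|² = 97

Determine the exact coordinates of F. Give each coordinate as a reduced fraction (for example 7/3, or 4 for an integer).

1. F_x = -99/97  [[A, B, F are collinear ⇒ -4x+9y-45=0] ∩ [PF ⟂ AB ⇒ 9x+4y-9=0]]
2. F_y = 441/97  [[A, B, F are collinear ⇒ -4x+9y-45=0] ∩ [PF ⟂ AB ⇒ 9x+4y-9=0]]
   so F = (-99/97, 441/97)

F = (-99/97, 441/97)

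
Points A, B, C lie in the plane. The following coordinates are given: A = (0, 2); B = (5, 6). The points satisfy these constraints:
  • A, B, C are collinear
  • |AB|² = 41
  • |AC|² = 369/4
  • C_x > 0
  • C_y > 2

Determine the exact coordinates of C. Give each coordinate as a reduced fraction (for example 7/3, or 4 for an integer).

1. C_x = 15/2  [[A, B, C are collinear ⇒ -4x+5y-10=0] ∩ [|C−(0, 2)|²=369/4]]
2. C_y = 8  [[A, B, C are collinear ⇒ -4x+5y-10=0] ∩ [|C−(0, 2)|²=369/4]]
   so C = (15/2, 8)

C = (15/2, 8)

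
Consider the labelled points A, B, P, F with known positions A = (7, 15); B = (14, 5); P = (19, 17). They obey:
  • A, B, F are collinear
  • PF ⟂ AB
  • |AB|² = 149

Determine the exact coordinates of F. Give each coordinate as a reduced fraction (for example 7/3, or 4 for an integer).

F = (1491/149, 1595/149)

1. F_x = 1491/149  [[A, B, F are collinear ⇒ 10x+7y-175=0] ∩ [PF ⟂ AB ⇒ 7x-10y+37=0]]
2. F_y = 1595/149  [[A, B, F are collinear ⇒ 10x+7y-175=0] ∩ [PF ⟂ AB ⇒ 7x-10y+37=0]]
   so F = (1491/149, 1595/149)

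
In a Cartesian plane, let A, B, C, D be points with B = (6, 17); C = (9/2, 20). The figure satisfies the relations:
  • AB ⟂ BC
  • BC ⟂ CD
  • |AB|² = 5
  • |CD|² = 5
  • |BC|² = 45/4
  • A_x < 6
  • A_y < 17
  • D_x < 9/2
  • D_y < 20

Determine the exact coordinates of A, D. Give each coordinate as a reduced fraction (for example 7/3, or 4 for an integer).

A = (4, 16)
D = (5/2, 19)

1. A_x = 4  [[AB ⟂ BC ⇒ 3/2x-3y+42=0] ∩ [|A−(6, 17)|²=5]]
2. A_y = 16  [[AB ⟂ BC ⇒ 3/2x-3y+42=0] ∩ [|A−(6, 17)|²=5]]
   so A = (4, 16)
3. D_x = 5/2  [[BC ⟂ CD ⇒ -3/2x+3y-213/4=0] ∩ [|D−(9/2, 20)|²=5]]
4. D_y = 19  [[BC ⟂ CD ⇒ -3/2x+3y-213/4=0] ∩ [|D−(9/2, 20)|²=5]]
   so D = (5/2, 19)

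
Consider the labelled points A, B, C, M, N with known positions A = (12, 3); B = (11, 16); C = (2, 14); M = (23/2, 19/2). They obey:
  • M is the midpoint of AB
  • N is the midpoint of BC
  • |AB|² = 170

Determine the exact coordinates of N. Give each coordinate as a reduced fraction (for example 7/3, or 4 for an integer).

N = (13/2, 15)

1. N_x = 13/2  [2·N = B+C = (11, 16)+(2, 14)]
2. N_y = 15  [2·N = B+C = (11, 16)+(2, 14)]
   so N = (13/2, 15)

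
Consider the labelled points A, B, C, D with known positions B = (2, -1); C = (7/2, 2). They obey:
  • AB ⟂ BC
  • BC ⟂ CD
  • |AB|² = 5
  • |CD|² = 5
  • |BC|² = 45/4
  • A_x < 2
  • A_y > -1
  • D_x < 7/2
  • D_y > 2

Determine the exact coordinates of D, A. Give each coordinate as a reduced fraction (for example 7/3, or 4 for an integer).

D = (3/2, 3)
A = (0, 0)

1. D_x = 3/2  [[BC ⟂ CD ⇒ 3/2x+3y-45/4=0] ∩ [|D−(7/2, 2)|²=5]]
2. D_y = 3  [[BC ⟂ CD ⇒ 3/2x+3y-45/4=0] ∩ [|D−(7/2, 2)|²=5]]
   so D = (3/2, 3)
3. A_x = 0  [[AB ⟂ BC ⇒ -3/2x-3y=0] ∩ [|A−(2, -1)|²=5]]
4. A_y = 0  [[AB ⟂ BC ⇒ -3/2x-3y=0] ∩ [|A−(2, -1)|²=5]]
   so A = (0, 0)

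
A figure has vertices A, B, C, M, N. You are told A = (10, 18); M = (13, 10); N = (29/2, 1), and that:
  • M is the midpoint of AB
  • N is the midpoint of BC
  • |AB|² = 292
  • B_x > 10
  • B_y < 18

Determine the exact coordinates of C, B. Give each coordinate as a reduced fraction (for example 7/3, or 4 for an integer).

1. B_x = 16  [B = 2·M−A = 2·(13, 10)−(10, 18)]
2. B_y = 2  [B = 2·M−A = 2·(13, 10)−(10, 18)]
   so B = (16, 2)
3. C_x = 13  [C = 2·N−B = 2·(29/2, 1)−(16, 2)]
4. C_y = 0  [C = 2·N−B = 2·(29/2, 1)−(16, 2)]
   so C = (13, 0)

C = (13, 0)
B = (16, 2)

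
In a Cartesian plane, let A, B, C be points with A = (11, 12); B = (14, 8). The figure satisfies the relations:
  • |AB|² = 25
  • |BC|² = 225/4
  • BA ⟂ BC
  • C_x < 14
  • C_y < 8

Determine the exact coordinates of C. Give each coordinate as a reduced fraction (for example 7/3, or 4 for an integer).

C = (8, 7/2)

1. C_x = 8  [[BA ⟂ BC ⇒ -3x+4y+10=0] ∩ [|C−(14, 8)|²=225/4]]
2. C_y = 7/2  [[BA ⟂ BC ⇒ -3x+4y+10=0] ∩ [|C−(14, 8)|²=225/4]]
   so C = (8, 7/2)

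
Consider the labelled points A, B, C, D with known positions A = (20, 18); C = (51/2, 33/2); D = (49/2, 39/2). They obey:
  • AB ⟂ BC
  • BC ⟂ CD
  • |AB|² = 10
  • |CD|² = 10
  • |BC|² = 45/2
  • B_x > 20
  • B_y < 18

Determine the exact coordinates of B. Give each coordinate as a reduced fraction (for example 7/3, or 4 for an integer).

1. B_x = 21  [[BC ⟂ CD ⇒ 1x-3y+24=0] ∩ [|B−(20, 18)|²=10]]
2. B_y = 15  [[BC ⟂ CD ⇒ 1x-3y+24=0] ∩ [|B−(20, 18)|²=10]]
   so B = (21, 15)

B = (21, 15)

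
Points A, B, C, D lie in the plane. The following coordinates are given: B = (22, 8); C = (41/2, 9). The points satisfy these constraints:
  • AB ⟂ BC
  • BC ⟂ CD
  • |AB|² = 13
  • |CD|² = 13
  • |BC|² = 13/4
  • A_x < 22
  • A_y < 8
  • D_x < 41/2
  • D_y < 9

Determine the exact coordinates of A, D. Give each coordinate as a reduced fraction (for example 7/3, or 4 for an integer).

A = (20, 5)
D = (37/2, 6)

1. A_x = 20  [[AB ⟂ BC ⇒ 3/2x-1y-25=0] ∩ [|A−(22, 8)|²=13]]
2. A_y = 5  [[AB ⟂ BC ⇒ 3/2x-1y-25=0] ∩ [|A−(22, 8)|²=13]]
   so A = (20, 5)
3. D_x = 37/2  [[BC ⟂ CD ⇒ -3/2x+1y+87/4=0] ∩ [|D−(41/2, 9)|²=13]]
4. D_y = 6  [[BC ⟂ CD ⇒ -3/2x+1y+87/4=0] ∩ [|D−(41/2, 9)|²=13]]
   so D = (37/2, 6)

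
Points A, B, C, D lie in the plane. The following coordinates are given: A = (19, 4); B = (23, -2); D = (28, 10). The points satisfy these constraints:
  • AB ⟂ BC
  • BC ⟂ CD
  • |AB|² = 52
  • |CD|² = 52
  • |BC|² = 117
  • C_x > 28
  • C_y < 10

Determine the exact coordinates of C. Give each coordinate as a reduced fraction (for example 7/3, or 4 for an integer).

C = (32, 4)

1. C_x = 32  [[AB ⟂ BC ⇒ 4x-6y-104=0] ∩ [|C−(28, 10)|²=52]]
2. C_y = 4  [[AB ⟂ BC ⇒ 4x-6y-104=0] ∩ [|C−(28, 10)|²=52]]
   so C = (32, 4)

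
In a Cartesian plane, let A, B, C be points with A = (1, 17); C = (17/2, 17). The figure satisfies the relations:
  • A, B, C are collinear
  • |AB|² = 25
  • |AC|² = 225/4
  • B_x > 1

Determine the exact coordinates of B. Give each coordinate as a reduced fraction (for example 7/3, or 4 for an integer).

1. B_x = 6  [[A, B, C are collinear ⇒ -15/2y+255/2=0] ∩ [|B−(1, 17)|²=25]]
2. B_y = 17  [[A, B, C are collinear ⇒ -15/2y+255/2=0] ∩ [|B−(1, 17)|²=25]]
   so B = (6, 17)

B = (6, 17)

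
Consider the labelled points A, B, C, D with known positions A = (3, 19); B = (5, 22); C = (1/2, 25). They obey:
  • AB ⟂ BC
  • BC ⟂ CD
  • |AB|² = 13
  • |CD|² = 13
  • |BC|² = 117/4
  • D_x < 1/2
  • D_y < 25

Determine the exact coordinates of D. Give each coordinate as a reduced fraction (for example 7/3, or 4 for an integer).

1. D_x = -3/2  [[BC ⟂ CD ⇒ -9/2x+3y-291/4=0] ∩ [|D−(1/2, 25)|²=13]]
2. D_y = 22  [[BC ⟂ CD ⇒ -9/2x+3y-291/4=0] ∩ [|D−(1/2, 25)|²=13]]
   so D = (-3/2, 22)

D = (-3/2, 22)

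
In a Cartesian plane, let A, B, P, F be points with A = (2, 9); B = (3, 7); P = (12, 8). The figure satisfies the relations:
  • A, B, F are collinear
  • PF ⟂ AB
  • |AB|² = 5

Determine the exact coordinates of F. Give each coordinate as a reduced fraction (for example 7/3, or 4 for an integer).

F = (22/5, 21/5)

1. F_x = 22/5  [[A, B, F are collinear ⇒ 2x+1y-13=0] ∩ [PF ⟂ AB ⇒ 1x-2y+4=0]]
2. F_y = 21/5  [[A, B, F are collinear ⇒ 2x+1y-13=0] ∩ [PF ⟂ AB ⇒ 1x-2y+4=0]]
   so F = (22/5, 21/5)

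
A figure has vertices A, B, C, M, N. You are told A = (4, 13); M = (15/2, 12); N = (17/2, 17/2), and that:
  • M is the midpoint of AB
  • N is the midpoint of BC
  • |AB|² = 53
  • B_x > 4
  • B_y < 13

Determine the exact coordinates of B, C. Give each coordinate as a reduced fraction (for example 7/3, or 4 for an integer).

1. B_x = 11  [B = 2·M−A = 2·(15/2, 12)−(4, 13)]
2. B_y = 11  [B = 2·M−A = 2·(15/2, 12)−(4, 13)]
   so B = (11, 11)
3. C_x = 6  [C = 2·N−B = 2·(17/2, 17/2)−(11, 11)]
4. C_y = 6  [C = 2·N−B = 2·(17/2, 17/2)−(11, 11)]
   so C = (6, 6)

B = (11, 11)
C = (6, 6)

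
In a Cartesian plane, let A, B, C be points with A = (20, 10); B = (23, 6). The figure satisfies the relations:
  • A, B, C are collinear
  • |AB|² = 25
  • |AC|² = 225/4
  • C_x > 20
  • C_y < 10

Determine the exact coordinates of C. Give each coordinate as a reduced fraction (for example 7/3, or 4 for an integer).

C = (49/2, 4)

1. C_x = 49/2  [[A, B, C are collinear ⇒ 4x+3y-110=0] ∩ [|C−(20, 10)|²=225/4]]
2. C_y = 4  [[A, B, C are collinear ⇒ 4x+3y-110=0] ∩ [|C−(20, 10)|²=225/4]]
   so C = (49/2, 4)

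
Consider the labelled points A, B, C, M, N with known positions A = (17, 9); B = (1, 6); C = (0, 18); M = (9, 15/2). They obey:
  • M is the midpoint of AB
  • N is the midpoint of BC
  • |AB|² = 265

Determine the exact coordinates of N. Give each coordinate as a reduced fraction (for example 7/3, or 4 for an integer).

1. N_x = 1/2  [2·N = B+C = (1, 6)+(0, 18)]
2. N_y = 12  [2·N = B+C = (1, 6)+(0, 18)]
   so N = (1/2, 12)

N = (1/2, 12)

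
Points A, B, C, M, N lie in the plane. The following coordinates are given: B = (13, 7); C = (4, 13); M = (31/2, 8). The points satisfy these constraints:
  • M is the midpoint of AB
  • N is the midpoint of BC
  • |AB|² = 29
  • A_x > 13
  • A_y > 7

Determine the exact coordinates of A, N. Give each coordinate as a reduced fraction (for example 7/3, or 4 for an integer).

1. A_x = 18  [A = 2·M−B = 2·(31/2, 8)−(13, 7)]
2. A_y = 9  [A = 2·M−B = 2·(31/2, 8)−(13, 7)]
   so A = (18, 9)
3. N_x = 17/2  [2·N = B+C = (13, 7)+(4, 13)]
4. N_y = 10  [2·N = B+C = (13, 7)+(4, 13)]
   so N = (17/2, 10)

A = (18, 9)
N = (17/2, 10)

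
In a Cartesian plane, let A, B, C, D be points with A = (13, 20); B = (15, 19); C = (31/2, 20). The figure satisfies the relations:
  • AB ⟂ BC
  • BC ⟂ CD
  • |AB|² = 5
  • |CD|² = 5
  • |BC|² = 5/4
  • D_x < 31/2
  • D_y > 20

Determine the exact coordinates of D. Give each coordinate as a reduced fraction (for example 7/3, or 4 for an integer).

1. D_x = 27/2  [[BC ⟂ CD ⇒ 1/2x+1y-111/4=0] ∩ [|D−(31/2, 20)|²=5]]
2. D_y = 21  [[BC ⟂ CD ⇒ 1/2x+1y-111/4=0] ∩ [|D−(31/2, 20)|²=5]]
   so D = (27/2, 21)

D = (27/2, 21)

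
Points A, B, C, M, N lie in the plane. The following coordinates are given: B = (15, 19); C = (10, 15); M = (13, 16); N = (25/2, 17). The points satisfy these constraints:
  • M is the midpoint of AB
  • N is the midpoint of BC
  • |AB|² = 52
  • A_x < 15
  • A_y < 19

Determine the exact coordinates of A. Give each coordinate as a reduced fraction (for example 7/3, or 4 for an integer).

1. A_x = 11  [A = 2·M−B = 2·(13, 16)−(15, 19)]
2. A_y = 13  [A = 2·M−B = 2·(13, 16)−(15, 19)]
   so A = (11, 13)

A = (11, 13)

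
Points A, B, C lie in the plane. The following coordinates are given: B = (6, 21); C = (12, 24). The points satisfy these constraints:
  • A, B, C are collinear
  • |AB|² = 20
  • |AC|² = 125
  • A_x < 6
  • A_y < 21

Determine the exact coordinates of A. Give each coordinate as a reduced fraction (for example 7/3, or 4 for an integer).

A = (2, 19)

1. A_x = 2  [[A, B, C are collinear ⇒ -3x+6y-108=0] ∩ [|A−(6, 21)|²=20]]
2. A_y = 19  [[A, B, C are collinear ⇒ -3x+6y-108=0] ∩ [|A−(6, 21)|²=20]]
   so A = (2, 19)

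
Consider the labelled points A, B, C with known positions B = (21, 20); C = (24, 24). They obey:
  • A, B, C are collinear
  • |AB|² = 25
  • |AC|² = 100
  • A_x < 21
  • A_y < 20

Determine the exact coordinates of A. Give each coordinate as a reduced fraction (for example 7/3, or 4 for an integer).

A = (18, 16)

1. A_x = 18  [[A, B, C are collinear ⇒ -4x+3y+24=0] ∩ [|A−(21, 20)|²=25]]
2. A_y = 16  [[A, B, C are collinear ⇒ -4x+3y+24=0] ∩ [|A−(21, 20)|²=25]]
   so A = (18, 16)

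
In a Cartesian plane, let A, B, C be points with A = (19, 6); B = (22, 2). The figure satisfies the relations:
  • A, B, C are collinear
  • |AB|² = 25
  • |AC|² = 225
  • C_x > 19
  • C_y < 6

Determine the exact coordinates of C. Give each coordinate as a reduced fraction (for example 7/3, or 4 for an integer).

1. C_x = 28  [[A, B, C are collinear ⇒ 4x+3y-94=0] ∩ [|C−(19, 6)|²=225]]
2. C_y = -6  [[A, B, C are collinear ⇒ 4x+3y-94=0] ∩ [|C−(19, 6)|²=225]]
   so C = (28, -6)

C = (28, -6)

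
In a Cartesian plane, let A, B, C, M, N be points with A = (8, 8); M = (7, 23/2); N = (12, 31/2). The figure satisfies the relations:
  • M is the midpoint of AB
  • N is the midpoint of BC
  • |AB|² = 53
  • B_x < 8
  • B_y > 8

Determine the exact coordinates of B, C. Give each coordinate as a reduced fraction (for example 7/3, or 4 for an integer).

1. B_x = 6  [B = 2·M−A = 2·(7, 23/2)−(8, 8)]
2. B_y = 15  [B = 2·M−A = 2·(7, 23/2)−(8, 8)]
   so B = (6, 15)
3. C_x = 18  [C = 2·N−B = 2·(12, 31/2)−(6, 15)]
4. C_y = 16  [C = 2·N−B = 2·(12, 31/2)−(6, 15)]
   so C = (18, 16)

B = (6, 15)
C = (18, 16)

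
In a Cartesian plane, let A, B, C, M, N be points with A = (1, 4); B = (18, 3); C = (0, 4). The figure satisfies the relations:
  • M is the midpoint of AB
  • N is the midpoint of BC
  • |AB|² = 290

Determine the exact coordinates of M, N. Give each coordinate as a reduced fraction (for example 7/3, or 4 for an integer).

1. M_x = 19/2  [2·M = A+B = (1, 4)+(18, 3)]
2. M_y = 7/2  [2·M = A+B = (1, 4)+(18, 3)]
   so M = (19/2, 7/2)
3. N_x = 9  [2·N = B+C = (18, 3)+(0, 4)]
4. N_y = 7/2  [2·N = B+C = (18, 3)+(0, 4)]
   so N = (9, 7/2)

M = (19/2, 7/2)
N = (9, 7/2)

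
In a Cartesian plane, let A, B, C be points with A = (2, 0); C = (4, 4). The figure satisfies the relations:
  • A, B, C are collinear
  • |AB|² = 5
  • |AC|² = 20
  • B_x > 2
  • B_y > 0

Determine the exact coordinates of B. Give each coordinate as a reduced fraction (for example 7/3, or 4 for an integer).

B = (3, 2)

1. B_x = 3  [[A, B, C are collinear ⇒ 4x-2y-8=0] ∩ [|B−(2, 0)|²=5]]
2. B_y = 2  [[A, B, C are collinear ⇒ 4x-2y-8=0] ∩ [|B−(2, 0)|²=5]]
   so B = (3, 2)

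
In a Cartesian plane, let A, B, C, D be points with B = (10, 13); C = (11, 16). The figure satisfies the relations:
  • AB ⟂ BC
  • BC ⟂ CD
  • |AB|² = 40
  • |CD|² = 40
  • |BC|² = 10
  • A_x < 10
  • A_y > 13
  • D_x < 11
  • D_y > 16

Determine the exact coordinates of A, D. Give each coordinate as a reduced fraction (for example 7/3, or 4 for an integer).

1. A_x = 4  [[AB ⟂ BC ⇒ -1x-3y+49=0] ∩ [|A−(10, 13)|²=40]]
2. A_y = 15  [[AB ⟂ BC ⇒ -1x-3y+49=0] ∩ [|A−(10, 13)|²=40]]
   so A = (4, 15)
3. D_x = 5  [[BC ⟂ CD ⇒ 1x+3y-59=0] ∩ [|D−(11, 16)|²=40]]
4. D_y = 18  [[BC ⟂ CD ⇒ 1x+3y-59=0] ∩ [|D−(11, 16)|²=40]]
   so D = (5, 18)

A = (4, 15)
D = (5, 18)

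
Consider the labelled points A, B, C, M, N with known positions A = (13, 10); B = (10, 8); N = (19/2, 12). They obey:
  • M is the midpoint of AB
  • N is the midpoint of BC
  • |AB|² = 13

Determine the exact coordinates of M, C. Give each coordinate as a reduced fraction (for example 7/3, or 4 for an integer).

1. M_x = 23/2  [2·M = A+B = (13, 10)+(10, 8)]
2. M_y = 9  [2·M = A+B = (13, 10)+(10, 8)]
   so M = (23/2, 9)
3. C_x = 9  [C = 2·N−B = 2·(19/2, 12)−(10, 8)]
4. C_y = 16  [C = 2·N−B = 2·(19/2, 12)−(10, 8)]
   so C = (9, 16)

M = (23/2, 9)
C = (9, 16)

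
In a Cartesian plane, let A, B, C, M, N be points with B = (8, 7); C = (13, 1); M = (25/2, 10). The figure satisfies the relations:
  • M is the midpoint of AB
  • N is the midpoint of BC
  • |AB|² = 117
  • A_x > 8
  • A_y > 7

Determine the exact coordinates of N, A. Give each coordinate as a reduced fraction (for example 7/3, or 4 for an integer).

N = (21/2, 4)
A = (17, 13)

1. A_x = 17  [A = 2·M−B = 2·(25/2, 10)−(8, 7)]
2. A_y = 13  [A = 2·M−B = 2·(25/2, 10)−(8, 7)]
   so A = (17, 13)
3. N_x = 21/2  [2·N = B+C = (8, 7)+(13, 1)]
4. N_y = 4  [2·N = B+C = (8, 7)+(13, 1)]
   so N = (21/2, 4)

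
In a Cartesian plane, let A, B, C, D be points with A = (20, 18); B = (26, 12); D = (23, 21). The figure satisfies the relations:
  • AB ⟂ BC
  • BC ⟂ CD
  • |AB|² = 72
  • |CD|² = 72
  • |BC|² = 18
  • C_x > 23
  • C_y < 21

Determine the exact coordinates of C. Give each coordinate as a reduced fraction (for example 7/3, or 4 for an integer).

C = (29, 15)

1. C_x = 29  [[AB ⟂ BC ⇒ 6x-6y-84=0] ∩ [|C−(23, 21)|²=72]]
2. C_y = 15  [[AB ⟂ BC ⇒ 6x-6y-84=0] ∩ [|C−(23, 21)|²=72]]
   so C = (29, 15)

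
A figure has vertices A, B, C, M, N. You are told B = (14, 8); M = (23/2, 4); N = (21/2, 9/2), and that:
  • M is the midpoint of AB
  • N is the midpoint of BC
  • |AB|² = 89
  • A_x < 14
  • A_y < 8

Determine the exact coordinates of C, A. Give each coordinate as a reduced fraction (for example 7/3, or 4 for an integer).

C = (7, 1)
A = (9, 0)

1. A_x = 9  [A = 2·M−B = 2·(23/2, 4)−(14, 8)]
2. A_y = 0  [A = 2·M−B = 2·(23/2, 4)−(14, 8)]
   so A = (9, 0)
3. C_x = 7  [C = 2·N−B = 2·(21/2, 9/2)−(14, 8)]
4. C_y = 1  [C = 2·N−B = 2·(21/2, 9/2)−(14, 8)]
   so C = (7, 1)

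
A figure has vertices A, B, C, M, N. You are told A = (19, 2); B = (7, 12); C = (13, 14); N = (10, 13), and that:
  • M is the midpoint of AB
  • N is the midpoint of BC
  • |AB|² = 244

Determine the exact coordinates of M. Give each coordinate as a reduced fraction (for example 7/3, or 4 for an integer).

1. M_x = 13  [2·M = A+B = (19, 2)+(7, 12)]
2. M_y = 7  [2·M = A+B = (19, 2)+(7, 12)]
   so M = (13, 7)

M = (13, 7)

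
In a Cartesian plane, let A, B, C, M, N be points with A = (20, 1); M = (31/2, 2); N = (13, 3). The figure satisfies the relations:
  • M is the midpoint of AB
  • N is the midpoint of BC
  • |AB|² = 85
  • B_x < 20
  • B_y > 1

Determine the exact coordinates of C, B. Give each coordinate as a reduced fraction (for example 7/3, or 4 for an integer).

1. B_x = 11  [B = 2·M−A = 2·(31/2, 2)−(20, 1)]
2. B_y = 3  [B = 2·M−A = 2·(31/2, 2)−(20, 1)]
   so B = (11, 3)
3. C_x = 15  [C = 2·N−B = 2·(13, 3)−(11, 3)]
4. C_y = 3  [C = 2·N−B = 2·(13, 3)−(11, 3)]
   so C = (15, 3)

C = (15, 3)
B = (11, 3)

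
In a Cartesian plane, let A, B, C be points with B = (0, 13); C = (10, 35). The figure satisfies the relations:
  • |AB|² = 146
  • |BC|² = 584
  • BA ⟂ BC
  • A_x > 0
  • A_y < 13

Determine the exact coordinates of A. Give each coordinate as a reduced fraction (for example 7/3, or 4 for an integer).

1. A_x = 11  [[BA ⟂ BC ⇒ 10x+22y-286=0] ∩ [|A−(0, 13)|²=146]]
2. A_y = 8  [[BA ⟂ BC ⇒ 10x+22y-286=0] ∩ [|A−(0, 13)|²=146]]
   so A = (11, 8)

A = (11, 8)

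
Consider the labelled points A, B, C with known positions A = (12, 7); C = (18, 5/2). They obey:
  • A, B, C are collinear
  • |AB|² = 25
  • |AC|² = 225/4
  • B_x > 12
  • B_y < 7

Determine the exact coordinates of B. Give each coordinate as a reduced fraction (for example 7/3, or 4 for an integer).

1. B_x = 16  [[A, B, C are collinear ⇒ -9/2x-6y+96=0] ∩ [|B−(12, 7)|²=25]]
2. B_y = 4  [[A, B, C are collinear ⇒ -9/2x-6y+96=0] ∩ [|B−(12, 7)|²=25]]
   so B = (16, 4)

B = (16, 4)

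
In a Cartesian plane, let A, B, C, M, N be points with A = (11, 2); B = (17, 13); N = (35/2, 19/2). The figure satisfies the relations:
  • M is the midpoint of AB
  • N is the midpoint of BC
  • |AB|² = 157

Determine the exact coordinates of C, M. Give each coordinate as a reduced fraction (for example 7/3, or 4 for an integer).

C = (18, 6)
M = (14, 15/2)

1. M_x = 14  [2·M = A+B = (11, 2)+(17, 13)]
2. M_y = 15/2  [2·M = A+B = (11, 2)+(17, 13)]
   so M = (14, 15/2)
3. C_x = 18  [C = 2·N−B = 2·(35/2, 19/2)−(17, 13)]
4. C_y = 6  [C = 2·N−B = 2·(35/2, 19/2)−(17, 13)]
   so C = (18, 6)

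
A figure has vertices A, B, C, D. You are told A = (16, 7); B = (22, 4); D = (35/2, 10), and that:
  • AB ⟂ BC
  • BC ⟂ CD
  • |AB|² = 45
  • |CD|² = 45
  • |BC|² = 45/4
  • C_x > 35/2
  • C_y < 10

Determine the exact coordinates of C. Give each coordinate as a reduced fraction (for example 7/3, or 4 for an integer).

1. C_x = 47/2  [[AB ⟂ BC ⇒ 6x-3y-120=0] ∩ [|C−(35/2, 10)|²=45]]
2. C_y = 7  [[AB ⟂ BC ⇒ 6x-3y-120=0] ∩ [|C−(35/2, 10)|²=45]]
   so C = (47/2, 7)

C = (47/2, 7)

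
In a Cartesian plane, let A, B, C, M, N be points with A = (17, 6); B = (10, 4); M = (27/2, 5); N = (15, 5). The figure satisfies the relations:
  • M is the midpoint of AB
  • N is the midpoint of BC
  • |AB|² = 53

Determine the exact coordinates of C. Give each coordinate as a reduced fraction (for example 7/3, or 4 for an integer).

1. C_x = 20  [C = 2·N−B = 2·(15, 5)−(10, 4)]
2. C_y = 6  [C = 2·N−B = 2·(15, 5)−(10, 4)]
   so C = (20, 6)

C = (20, 6)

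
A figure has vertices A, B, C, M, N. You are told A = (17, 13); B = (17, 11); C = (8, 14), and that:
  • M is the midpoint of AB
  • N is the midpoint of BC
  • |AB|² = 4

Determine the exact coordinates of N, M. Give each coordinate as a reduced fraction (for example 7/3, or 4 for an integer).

N = (25/2, 25/2)
M = (17, 12)

1. M_x = 17  [2·M = A+B = (17, 13)+(17, 11)]
2. M_y = 12  [2·M = A+B = (17, 13)+(17, 11)]
   so M = (17, 12)
3. N_x = 25/2  [2·N = B+C = (17, 11)+(8, 14)]
4. N_y = 25/2  [2·N = B+C = (17, 11)+(8, 14)]
   so N = (25/2, 25/2)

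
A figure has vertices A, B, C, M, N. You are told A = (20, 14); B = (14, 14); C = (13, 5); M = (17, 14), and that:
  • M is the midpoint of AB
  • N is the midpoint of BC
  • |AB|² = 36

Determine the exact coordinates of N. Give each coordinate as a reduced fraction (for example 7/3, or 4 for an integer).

N = (27/2, 19/2)

1. N_x = 27/2  [2·N = B+C = (14, 14)+(13, 5)]
2. N_y = 19/2  [2·N = B+C = (14, 14)+(13, 5)]
   so N = (27/2, 19/2)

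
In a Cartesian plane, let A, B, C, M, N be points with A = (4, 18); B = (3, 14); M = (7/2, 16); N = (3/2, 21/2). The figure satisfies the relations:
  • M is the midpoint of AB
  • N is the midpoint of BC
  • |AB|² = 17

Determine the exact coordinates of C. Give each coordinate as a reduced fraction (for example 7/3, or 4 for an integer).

C = (0, 7)

1. C_x = 0  [C = 2·N−B = 2·(3/2, 21/2)−(3, 14)]
2. C_y = 7  [C = 2·N−B = 2·(3/2, 21/2)−(3, 14)]
   so C = (0, 7)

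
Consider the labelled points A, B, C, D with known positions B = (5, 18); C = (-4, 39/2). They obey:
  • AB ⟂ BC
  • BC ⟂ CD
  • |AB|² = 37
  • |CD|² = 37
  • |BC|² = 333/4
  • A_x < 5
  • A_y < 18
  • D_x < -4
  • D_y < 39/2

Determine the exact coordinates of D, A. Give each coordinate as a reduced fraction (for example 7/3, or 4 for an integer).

1. D_x = -5  [[BC ⟂ CD ⇒ -9x+3/2y-261/4=0] ∩ [|D−(-4, 39/2)|²=37]]
2. D_y = 27/2  [[BC ⟂ CD ⇒ -9x+3/2y-261/4=0] ∩ [|D−(-4, 39/2)|²=37]]
   so D = (-5, 27/2)
3. A_x = 4  [[AB ⟂ BC ⇒ 9x-3/2y-18=0] ∩ [|A−(5, 18)|²=37]]
4. A_y = 12  [[AB ⟂ BC ⇒ 9x-3/2y-18=0] ∩ [|A−(5, 18)|²=37]]
   so A = (4, 12)

D = (-5, 27/2)
A = (4, 12)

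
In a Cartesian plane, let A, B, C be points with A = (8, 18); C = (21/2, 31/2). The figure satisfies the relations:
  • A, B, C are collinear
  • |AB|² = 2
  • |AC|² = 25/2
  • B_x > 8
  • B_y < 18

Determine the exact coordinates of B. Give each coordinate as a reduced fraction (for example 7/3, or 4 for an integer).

1. B_x = 9  [[A, B, C are collinear ⇒ -5/2x-5/2y+65=0] ∩ [|B−(8, 18)|²=2]]
2. B_y = 17  [[A, B, C are collinear ⇒ -5/2x-5/2y+65=0] ∩ [|B−(8, 18)|²=2]]
   so B = (9, 17)

B = (9, 17)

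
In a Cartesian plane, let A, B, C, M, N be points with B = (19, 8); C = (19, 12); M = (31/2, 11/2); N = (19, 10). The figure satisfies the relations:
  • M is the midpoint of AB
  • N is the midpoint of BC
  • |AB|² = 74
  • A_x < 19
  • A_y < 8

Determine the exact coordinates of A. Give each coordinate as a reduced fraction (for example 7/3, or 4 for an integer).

1. A_x = 12  [A = 2·M−B = 2·(31/2, 11/2)−(19, 8)]
2. A_y = 3  [A = 2·M−B = 2·(31/2, 11/2)−(19, 8)]
   so A = (12, 3)

A = (12, 3)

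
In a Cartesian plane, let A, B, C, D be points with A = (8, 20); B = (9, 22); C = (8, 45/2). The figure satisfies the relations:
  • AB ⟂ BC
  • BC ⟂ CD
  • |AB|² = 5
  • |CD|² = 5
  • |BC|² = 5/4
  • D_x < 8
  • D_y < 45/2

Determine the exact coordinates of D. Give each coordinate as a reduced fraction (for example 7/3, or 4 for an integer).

1. D_x = 7  [[BC ⟂ CD ⇒ -1x+1/2y-13/4=0] ∩ [|D−(8, 45/2)|²=5]]
2. D_y = 41/2  [[BC ⟂ CD ⇒ -1x+1/2y-13/4=0] ∩ [|D−(8, 45/2)|²=5]]
   so D = (7, 41/2)

D = (7, 41/2)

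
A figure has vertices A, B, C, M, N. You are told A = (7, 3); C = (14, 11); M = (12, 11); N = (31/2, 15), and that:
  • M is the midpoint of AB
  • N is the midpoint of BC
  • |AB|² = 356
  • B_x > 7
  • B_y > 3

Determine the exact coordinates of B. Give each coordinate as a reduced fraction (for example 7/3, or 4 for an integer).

B = (17, 19)

1. B_x = 17  [B = 2·M−A = 2·(12, 11)−(7, 3)]
2. B_y = 19  [B = 2·M−A = 2·(12, 11)−(7, 3)]
   so B = (17, 19)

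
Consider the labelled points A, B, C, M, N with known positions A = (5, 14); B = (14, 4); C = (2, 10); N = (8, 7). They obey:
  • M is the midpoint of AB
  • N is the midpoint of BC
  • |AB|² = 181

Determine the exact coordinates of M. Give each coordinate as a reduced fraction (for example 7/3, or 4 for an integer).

1. M_x = 19/2  [2·M = A+B = (5, 14)+(14, 4)]
2. M_y = 9  [2·M = A+B = (5, 14)+(14, 4)]
   so M = (19/2, 9)

M = (19/2, 9)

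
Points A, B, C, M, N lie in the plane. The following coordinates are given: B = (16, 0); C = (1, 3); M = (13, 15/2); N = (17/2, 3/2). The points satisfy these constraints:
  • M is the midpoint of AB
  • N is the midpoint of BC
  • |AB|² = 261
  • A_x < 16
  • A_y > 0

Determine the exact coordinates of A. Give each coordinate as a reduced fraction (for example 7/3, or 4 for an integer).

1. A_x = 10  [A = 2·M−B = 2·(13, 15/2)−(16, 0)]
2. A_y = 15  [A = 2·M−B = 2·(13, 15/2)−(16, 0)]
   so A = (10, 15)

A = (10, 15)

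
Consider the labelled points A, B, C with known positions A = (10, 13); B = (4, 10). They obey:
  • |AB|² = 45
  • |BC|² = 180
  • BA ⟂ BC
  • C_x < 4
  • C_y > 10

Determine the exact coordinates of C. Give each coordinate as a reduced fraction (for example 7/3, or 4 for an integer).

C = (-2, 22)

1. C_x = -2  [[BA ⟂ BC ⇒ 6x+3y-54=0] ∩ [|C−(4, 10)|²=180]]
2. C_y = 22  [[BA ⟂ BC ⇒ 6x+3y-54=0] ∩ [|C−(4, 10)|²=180]]
   so C = (-2, 22)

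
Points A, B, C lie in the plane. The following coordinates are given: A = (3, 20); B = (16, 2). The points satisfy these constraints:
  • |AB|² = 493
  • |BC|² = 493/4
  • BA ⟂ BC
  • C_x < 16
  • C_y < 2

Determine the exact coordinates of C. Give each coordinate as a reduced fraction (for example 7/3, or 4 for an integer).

1. C_x = 7  [[BA ⟂ BC ⇒ -13x+18y+172=0] ∩ [|C−(16, 2)|²=493/4]]
2. C_y = -9/2  [[BA ⟂ BC ⇒ -13x+18y+172=0] ∩ [|C−(16, 2)|²=493/4]]
   so C = (7, -9/2)

C = (7, -9/2)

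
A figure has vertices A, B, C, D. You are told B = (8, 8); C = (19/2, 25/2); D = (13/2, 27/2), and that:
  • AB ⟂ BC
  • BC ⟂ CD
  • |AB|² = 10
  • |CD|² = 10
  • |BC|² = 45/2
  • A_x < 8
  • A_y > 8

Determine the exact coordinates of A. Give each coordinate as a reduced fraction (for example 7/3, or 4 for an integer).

A = (5, 9)

1. A_x = 5  [[AB ⟂ BC ⇒ -3/2x-9/2y+48=0] ∩ [|A−(8, 8)|²=10]]
2. A_y = 9  [[AB ⟂ BC ⇒ -3/2x-9/2y+48=0] ∩ [|A−(8, 8)|²=10]]
   so A = (5, 9)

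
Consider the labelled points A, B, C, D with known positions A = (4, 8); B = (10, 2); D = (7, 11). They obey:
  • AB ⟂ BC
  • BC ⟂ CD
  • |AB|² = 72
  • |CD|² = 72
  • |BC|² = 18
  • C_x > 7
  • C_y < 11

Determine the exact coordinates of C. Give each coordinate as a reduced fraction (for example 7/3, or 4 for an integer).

1. C_x = 13  [[AB ⟂ BC ⇒ 6x-6y-48=0] ∩ [|C−(7, 11)|²=72]]
2. C_y = 5  [[AB ⟂ BC ⇒ 6x-6y-48=0] ∩ [|C−(7, 11)|²=72]]
   so C = (13, 5)

C = (13, 5)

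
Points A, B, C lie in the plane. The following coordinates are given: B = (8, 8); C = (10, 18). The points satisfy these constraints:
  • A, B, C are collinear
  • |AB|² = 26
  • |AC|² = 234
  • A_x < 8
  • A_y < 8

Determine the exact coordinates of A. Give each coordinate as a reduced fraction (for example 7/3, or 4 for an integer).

1. A_x = 7  [[A, B, C are collinear ⇒ -10x+2y+64=0] ∩ [|A−(8, 8)|²=26]]
2. A_y = 3  [[A, B, C are collinear ⇒ -10x+2y+64=0] ∩ [|A−(8, 8)|²=26]]
   so A = (7, 3)

A = (7, 3)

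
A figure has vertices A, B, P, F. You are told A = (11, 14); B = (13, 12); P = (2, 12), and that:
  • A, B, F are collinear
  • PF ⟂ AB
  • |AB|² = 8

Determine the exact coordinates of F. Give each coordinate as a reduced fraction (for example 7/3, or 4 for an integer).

F = (15/2, 35/2)

1. F_x = 15/2  [[A, B, F are collinear ⇒ 2x+2y-50=0] ∩ [PF ⟂ AB ⇒ 2x-2y+20=0]]
2. F_y = 35/2  [[A, B, F are collinear ⇒ 2x+2y-50=0] ∩ [PF ⟂ AB ⇒ 2x-2y+20=0]]
   so F = (15/2, 35/2)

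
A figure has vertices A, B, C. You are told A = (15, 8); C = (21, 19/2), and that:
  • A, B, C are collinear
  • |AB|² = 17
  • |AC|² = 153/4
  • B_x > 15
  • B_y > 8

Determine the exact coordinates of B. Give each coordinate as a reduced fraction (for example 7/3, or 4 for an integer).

1. B_x = 19  [[A, B, C are collinear ⇒ 3/2x-6y+51/2=0] ∩ [|B−(15, 8)|²=17]]
2. B_y = 9  [[A, B, C are collinear ⇒ 3/2x-6y+51/2=0] ∩ [|B−(15, 8)|²=17]]
   so B = (19, 9)

B = (19, 9)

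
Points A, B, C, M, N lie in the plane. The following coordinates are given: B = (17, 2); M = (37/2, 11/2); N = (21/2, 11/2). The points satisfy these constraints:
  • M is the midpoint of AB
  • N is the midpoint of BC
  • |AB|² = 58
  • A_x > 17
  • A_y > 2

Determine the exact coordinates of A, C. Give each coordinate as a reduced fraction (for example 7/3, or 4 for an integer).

A = (20, 9)
C = (4, 9)

1. A_x = 20  [A = 2·M−B = 2·(37/2, 11/2)−(17, 2)]
2. A_y = 9  [A = 2·M−B = 2·(37/2, 11/2)−(17, 2)]
   so A = (20, 9)
3. C_x = 4  [C = 2·N−B = 2·(21/2, 11/2)−(17, 2)]
4. C_y = 9  [C = 2·N−B = 2·(21/2, 11/2)−(17, 2)]
   so C = (4, 9)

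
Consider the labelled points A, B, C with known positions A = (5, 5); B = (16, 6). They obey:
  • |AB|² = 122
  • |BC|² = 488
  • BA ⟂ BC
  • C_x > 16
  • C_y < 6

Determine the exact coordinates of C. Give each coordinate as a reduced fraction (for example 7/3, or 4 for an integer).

1. C_x = 18  [[BA ⟂ BC ⇒ -11x-1y+182=0] ∩ [|C−(16, 6)|²=488]]
2. C_y = -16  [[BA ⟂ BC ⇒ -11x-1y+182=0] ∩ [|C−(16, 6)|²=488]]
   so C = (18, -16)

C = (18, -16)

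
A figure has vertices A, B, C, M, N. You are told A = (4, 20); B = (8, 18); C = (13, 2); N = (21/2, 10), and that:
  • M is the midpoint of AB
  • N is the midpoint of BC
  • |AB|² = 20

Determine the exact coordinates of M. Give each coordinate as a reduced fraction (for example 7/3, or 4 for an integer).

M = (6, 19)

1. M_x = 6  [2·M = A+B = (4, 20)+(8, 18)]
2. M_y = 19  [2·M = A+B = (4, 20)+(8, 18)]
   so M = (6, 19)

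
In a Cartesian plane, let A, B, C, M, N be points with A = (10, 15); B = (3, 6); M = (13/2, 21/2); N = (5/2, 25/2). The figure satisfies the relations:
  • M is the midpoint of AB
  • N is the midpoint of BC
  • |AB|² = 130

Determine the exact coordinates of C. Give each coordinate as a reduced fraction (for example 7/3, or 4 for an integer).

1. C_x = 2  [C = 2·N−B = 2·(5/2, 25/2)−(3, 6)]
2. C_y = 19  [C = 2·N−B = 2·(5/2, 25/2)−(3, 6)]
   so C = (2, 19)

C = (2, 19)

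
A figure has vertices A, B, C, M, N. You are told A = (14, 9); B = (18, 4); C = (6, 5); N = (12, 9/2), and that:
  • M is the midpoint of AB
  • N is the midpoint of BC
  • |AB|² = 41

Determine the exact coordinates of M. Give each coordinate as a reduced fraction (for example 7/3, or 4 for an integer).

M = (16, 13/2)

1. M_x = 16  [2·M = A+B = (14, 9)+(18, 4)]
2. M_y = 13/2  [2·M = A+B = (14, 9)+(18, 4)]
   so M = (16, 13/2)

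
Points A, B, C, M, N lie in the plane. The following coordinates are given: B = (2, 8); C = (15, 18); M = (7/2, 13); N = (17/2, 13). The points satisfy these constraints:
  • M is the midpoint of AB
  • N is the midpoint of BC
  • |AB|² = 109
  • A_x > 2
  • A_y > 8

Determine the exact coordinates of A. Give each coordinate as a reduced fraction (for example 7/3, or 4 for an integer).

1. A_x = 5  [A = 2·M−B = 2·(7/2, 13)−(2, 8)]
2. A_y = 18  [A = 2·M−B = 2·(7/2, 13)−(2, 8)]
   so A = (5, 18)

A = (5, 18)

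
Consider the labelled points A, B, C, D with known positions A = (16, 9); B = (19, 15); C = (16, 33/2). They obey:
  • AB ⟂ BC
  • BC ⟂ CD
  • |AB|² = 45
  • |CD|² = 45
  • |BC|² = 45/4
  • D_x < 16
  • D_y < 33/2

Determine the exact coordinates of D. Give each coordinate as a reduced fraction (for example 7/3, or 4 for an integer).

D = (13, 21/2)

1. D_x = 13  [[BC ⟂ CD ⇒ -3x+3/2y+93/4=0] ∩ [|D−(16, 33/2)|²=45]]
2. D_y = 21/2  [[BC ⟂ CD ⇒ -3x+3/2y+93/4=0] ∩ [|D−(16, 33/2)|²=45]]
   so D = (13, 21/2)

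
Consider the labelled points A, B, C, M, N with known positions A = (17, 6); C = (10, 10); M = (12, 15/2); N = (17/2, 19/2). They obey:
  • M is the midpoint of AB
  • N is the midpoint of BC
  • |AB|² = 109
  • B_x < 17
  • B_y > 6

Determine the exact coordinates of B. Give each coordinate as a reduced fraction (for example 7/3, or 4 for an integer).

B = (7, 9)

1. B_x = 7  [B = 2·M−A = 2·(12, 15/2)−(17, 6)]
2. B_y = 9  [B = 2·M−A = 2·(12, 15/2)−(17, 6)]
   so B = (7, 9)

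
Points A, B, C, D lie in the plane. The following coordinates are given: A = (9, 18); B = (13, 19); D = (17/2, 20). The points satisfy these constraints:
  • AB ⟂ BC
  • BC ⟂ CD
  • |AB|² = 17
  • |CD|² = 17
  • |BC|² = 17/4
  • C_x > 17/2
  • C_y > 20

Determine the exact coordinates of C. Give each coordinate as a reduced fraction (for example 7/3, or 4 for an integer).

1. C_x = 25/2  [[AB ⟂ BC ⇒ 4x+1y-71=0] ∩ [|C−(17/2, 20)|²=17]]
2. C_y = 21  [[AB ⟂ BC ⇒ 4x+1y-71=0] ∩ [|C−(17/2, 20)|²=17]]
   so C = (25/2, 21)

C = (25/2, 21)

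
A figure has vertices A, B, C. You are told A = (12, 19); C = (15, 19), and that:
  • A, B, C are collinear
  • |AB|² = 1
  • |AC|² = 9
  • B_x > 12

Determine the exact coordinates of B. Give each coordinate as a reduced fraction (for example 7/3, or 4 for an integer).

1. B_x = 13  [[A, B, C are collinear ⇒ -3y+57=0] ∩ [|B−(12, 19)|²=1]]
2. B_y = 19  [[A, B, C are collinear ⇒ -3y+57=0] ∩ [|B−(12, 19)|²=1]]
   so B = (13, 19)

B = (13, 19)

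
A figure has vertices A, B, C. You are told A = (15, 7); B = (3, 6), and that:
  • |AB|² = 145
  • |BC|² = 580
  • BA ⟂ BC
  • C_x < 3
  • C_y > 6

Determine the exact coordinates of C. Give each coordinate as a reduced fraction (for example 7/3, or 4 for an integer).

C = (1, 30)

1. C_x = 1  [[BA ⟂ BC ⇒ 12x+1y-42=0] ∩ [|C−(3, 6)|²=580]]
2. C_y = 30  [[BA ⟂ BC ⇒ 12x+1y-42=0] ∩ [|C−(3, 6)|²=580]]
   so C = (1, 30)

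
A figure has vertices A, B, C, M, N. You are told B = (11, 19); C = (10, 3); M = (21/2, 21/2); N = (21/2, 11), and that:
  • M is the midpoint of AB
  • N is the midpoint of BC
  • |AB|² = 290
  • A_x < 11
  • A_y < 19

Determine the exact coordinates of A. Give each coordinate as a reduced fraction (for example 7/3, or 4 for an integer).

1. A_x = 10  [A = 2·M−B = 2·(21/2, 21/2)−(11, 19)]
2. A_y = 2  [A = 2·M−B = 2·(21/2, 21/2)−(11, 19)]
   so A = (10, 2)

A = (10, 2)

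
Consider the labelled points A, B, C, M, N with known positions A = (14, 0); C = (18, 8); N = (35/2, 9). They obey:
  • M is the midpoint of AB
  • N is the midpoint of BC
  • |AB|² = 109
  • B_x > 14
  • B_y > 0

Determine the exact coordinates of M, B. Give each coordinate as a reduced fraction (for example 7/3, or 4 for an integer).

1. B_x = 17  [B = 2·N−C = 2·(35/2, 9)−(18, 8)]
2. B_y = 10  [B = 2·N−C = 2·(35/2, 9)−(18, 8)]
   so B = (17, 10)
3. M_x = 31/2  [2·M = A+B = (14, 0)+(17, 10)]
4. M_y = 5  [2·M = A+B = (14, 0)+(17, 10)]
   so M = (31/2, 5)

M = (31/2, 5)
B = (17, 10)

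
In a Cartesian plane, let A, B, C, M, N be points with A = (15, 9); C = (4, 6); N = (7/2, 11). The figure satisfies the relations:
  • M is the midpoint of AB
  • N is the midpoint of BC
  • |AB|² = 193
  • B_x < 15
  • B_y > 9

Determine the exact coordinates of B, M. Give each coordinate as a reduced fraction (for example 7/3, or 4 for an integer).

B = (3, 16)
M = (9, 25/2)

1. B_x = 3  [B = 2·N−C = 2·(7/2, 11)−(4, 6)]
2. B_y = 16  [B = 2·N−C = 2·(7/2, 11)−(4, 6)]
   so B = (3, 16)
3. M_x = 9  [2·M = A+B = (15, 9)+(3, 16)]
4. M_y = 25/2  [2·M = A+B = (15, 9)+(3, 16)]
   so M = (9, 25/2)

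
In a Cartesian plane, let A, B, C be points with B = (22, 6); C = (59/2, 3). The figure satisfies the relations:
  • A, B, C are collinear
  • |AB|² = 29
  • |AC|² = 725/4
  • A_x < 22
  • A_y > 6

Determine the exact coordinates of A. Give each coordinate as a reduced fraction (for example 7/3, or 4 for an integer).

1. A_x = 17  [[A, B, C are collinear ⇒ 3x+15/2y-111=0] ∩ [|A−(22, 6)|²=29]]
2. A_y = 8  [[A, B, C are collinear ⇒ 3x+15/2y-111=0] ∩ [|A−(22, 6)|²=29]]
   so A = (17, 8)

A = (17, 8)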